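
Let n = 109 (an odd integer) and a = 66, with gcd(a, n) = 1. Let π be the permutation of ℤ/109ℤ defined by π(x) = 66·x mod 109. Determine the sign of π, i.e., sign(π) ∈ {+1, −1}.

Orbit of 1 under x↦66x: [1, 66, 105, 63, 16, 75, 45]… (length divides ord_109(66)).
Cycle lengths of π_66 on ℤ/109ℤ: [9, 9, 9, 9, 9, 9, 9, 9, 9, 9, 9, 9, 1]; 13 cycles in total.
13 cycles on 109: each ℓ→(−1)^(ℓ−1), product (−1)^96 = +1.

+1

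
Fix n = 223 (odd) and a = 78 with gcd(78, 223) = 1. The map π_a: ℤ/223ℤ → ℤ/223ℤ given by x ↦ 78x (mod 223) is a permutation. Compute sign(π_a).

+1

Trace 49: π^k(49) = [49, 31, 188, 169, 25, 166, 14] for k=0..6.
3 cycles of lengths [111, 111, 1].
With 3 cycles on 223 points, sign = (−1)^{223−3} = +1.
Zolotarev: (78|223) = +1, matching the cycle-count sign.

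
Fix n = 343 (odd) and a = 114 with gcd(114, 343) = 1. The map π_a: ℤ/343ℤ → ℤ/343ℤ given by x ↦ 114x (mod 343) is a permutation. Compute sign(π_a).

Orbit of 260 under x↦114x: [260, 142, 67, 92, 198, 277, 22]… (length divides ord_343(114)).
Decompose π into cycles: lengths [147, 147, 21, 21, 3, 3, 1] (7 cycles, including the fixed point 0).
Σ(ℓ_i−1) = 343−7 = 336; sign = (−1)^336 = +1.
Check: (114/343) = +1 by Zolotarev.

+1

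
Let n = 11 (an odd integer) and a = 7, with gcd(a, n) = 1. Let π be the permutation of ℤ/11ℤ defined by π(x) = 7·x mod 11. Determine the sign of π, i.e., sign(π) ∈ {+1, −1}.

-1

Start at x=9: 9 → 8 → 1 → 7 → 5 → 2 → 3 → … (one orbit).
Cycle type of π: 10 + 1; total 2 cycles.
Σ(ℓ_i−1) = 11−2 = 9; sign = (−1)^9 = -1.
Check: (7/11) = -1 by Zolotarev.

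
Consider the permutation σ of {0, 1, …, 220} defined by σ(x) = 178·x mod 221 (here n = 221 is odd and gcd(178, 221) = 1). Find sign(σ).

+1

Orbit of 42 under x↦178x: [42, 183, 87, 16, 196, 191, 185]… (length divides ord_221(178)).
Cycle lengths of π_178 on ℤ/221ℤ: [24, 24, 24, 24, 24, 24, 24, 24, 8, 8, 3, 3, 3, 3, 1]; 15 cycles in total.
n − c = 221 − 15 = 206; sign = (−1)^206 = +1.
The Jacobi symbol (178|221) = +1 (Zolotarev) agrees.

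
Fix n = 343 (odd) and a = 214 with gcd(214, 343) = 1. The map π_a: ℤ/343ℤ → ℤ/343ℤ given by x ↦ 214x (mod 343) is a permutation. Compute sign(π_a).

+1

Orbit of 312 under x↦214x: [312, 226, 1, 214, 177, 148, 116]… (length divides ord_343(214)).
π_214 has 31 disjoint cycles with lengths [21, 21, 21, 21, 21, 21, 21, 21, 21, 21, 21, 21, 21, 21, 3, 3, 3, 3, 3, 3, 3, 3, 3, 3, 3, 3, 3, 3, 3, 3, 1] on {0,…,342}.
sign(π) = (−1)^{n − #cycles} = (−1)^{343−31} = (−1)^312 = +1.
Via Zolotarev, sign(π_{214}) = (214|343) = +1.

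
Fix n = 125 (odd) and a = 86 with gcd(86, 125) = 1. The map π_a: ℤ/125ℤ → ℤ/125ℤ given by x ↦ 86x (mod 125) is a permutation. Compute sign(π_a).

Orbit of 61 under x↦86x: [61, 121, 31, 41, 26, 111, 46]… (length divides ord_125(86)).
π_86 has 13 disjoint cycles with lengths [25, 25, 25, 25, 5, 5, 5, 5, 1, 1, 1, 1, 1] on {0,…,124}.
Σ(ℓ_i−1) = 125−13 = 112; sign = (−1)^112 = +1.

+1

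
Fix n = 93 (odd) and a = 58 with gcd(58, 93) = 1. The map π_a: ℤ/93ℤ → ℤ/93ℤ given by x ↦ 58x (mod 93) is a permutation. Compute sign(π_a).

-1

Start at x=4: 4 → 46 → 64 → 85 → 1 → 58 → 16 → … (one orbit).
Decompose π into cycles: lengths [10, 10, 10, 10, 10, 10, 10, 10, 10, 1, 1, 1] (12 cycles, including the fixed point 0).
With 12 cycles on 93 points, sign = (−1)^{93−12} = -1.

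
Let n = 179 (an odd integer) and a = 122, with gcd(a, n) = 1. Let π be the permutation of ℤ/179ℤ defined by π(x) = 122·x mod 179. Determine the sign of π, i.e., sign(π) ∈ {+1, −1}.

-1

Orbit of 28 under x↦122x: [28, 15, 40, 47, 6, 16, 162]… (length divides ord_179(122)).
2 cycles of lengths [178, 1].
sign(π) = (−1)^{n − #cycles} = (−1)^{179−2} = (−1)^177 = -1.
(122|179)_J = -1 (Zolotarev's lemma cross-check).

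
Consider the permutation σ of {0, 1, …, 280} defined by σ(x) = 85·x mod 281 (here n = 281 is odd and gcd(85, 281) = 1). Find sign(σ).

+1

Trace 279: π^k(279) = [279, 111, 162, 1, 85, 200, 140] for k=0..6.
The orbit structure of x ↦ 85x mod 281: 9 orbits of sizes [35, 35, 35, 35, 35, 35, 35, 35, 1].
281 − 9 = 272 transpositions; sign(π) = (−1)^272 = +1.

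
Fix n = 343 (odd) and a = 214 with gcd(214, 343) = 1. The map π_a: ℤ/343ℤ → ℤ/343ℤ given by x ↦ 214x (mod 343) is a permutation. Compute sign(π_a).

Start at x=50: 50 → 67 → 275 → 197 → 312 → 226 → 1 → … (one orbit).
π_214 has 31 disjoint cycles with lengths [21, 21, 21, 21, 21, 21, 21, 21, 21, 21, 21, 21, 21, 21, 3, 3, 3, 3, 3, 3, 3, 3, 3, 3, 3, 3, 3, 3, 3, 3, 1] on {0,…,342}.
Σ(ℓ_i−1) = 343−31 = 312; sign = (−1)^312 = +1.
Via Zolotarev, sign(π_{214}) = (214|343) = +1.

+1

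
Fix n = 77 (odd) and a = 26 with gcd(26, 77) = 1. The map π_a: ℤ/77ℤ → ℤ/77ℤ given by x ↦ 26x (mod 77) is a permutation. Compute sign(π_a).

-1

Start at x=34: 34 → 37 → 38 → 64 → 47 → 67 → 48 → … (one orbit).
The orbit structure of x ↦ 26x mod 77: 6 orbits of sizes [30, 30, 6, 5, 5, 1].
Σ(ℓ_i−1) = 77−6 = 71; sign = (−1)^71 = -1.
(26|77)_J = -1 (Zolotarev's lemma cross-check).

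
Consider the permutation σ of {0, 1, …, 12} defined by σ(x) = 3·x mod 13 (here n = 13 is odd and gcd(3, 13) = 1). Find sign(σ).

Start at x=3: 3 → 9 → 1 → 3 (one orbit).
Cycle type of π: 3×4 + 1; total 5 cycles.
5 cycles on 13: each ℓ→(−1)^(ℓ−1), product (−1)^8 = +1.
Check: (3/13) = +1 by Zolotarev.

+1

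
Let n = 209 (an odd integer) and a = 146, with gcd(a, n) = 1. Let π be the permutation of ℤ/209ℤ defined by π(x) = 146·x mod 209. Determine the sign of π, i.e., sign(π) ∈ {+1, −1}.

Orbit of 196 under x↦146x: [196, 192, 26, 34, 157, 141, 104]… (length divides ord_209(146)).
The orbit structure of x ↦ 146x mod 209: 6 orbits of sizes [90, 90, 18, 5, 5, 1].
6 cycles on 209: each ℓ→(−1)^(ℓ−1), product (−1)^203 = -1.
The Jacobi symbol (146|209) = -1 (Zolotarev) agrees.

-1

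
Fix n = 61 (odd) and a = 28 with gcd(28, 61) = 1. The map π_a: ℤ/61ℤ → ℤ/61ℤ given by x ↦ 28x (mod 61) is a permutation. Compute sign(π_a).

-1

Trace 3: π^k(3) = [3, 23, 34, 37, 60, 33, 9] for k=0..6.
4 cycles of lengths [20, 20, 20, 1].
With 4 cycles on 61 points, sign = (−1)^{61−4} = -1.
The Jacobi symbol (28|61) = -1 (Zolotarev) agrees.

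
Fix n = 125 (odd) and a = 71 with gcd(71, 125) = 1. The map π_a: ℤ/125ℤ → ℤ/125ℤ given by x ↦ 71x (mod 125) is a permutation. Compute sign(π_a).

+1

Start at x=76: 76 → 21 → 116 → 111 → 6 → 51 → 121 → … (one orbit).
Cycle type of π: 25×4 + 5×4 + 1×5; total 13 cycles.
n − c = 125 − 13 = 112; sign = (−1)^112 = +1.
Zolotarev: (71|125) = +1, matching the cycle-count sign.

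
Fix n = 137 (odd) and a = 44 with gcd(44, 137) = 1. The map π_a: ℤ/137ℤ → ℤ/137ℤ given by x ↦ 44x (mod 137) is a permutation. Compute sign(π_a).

+1

Orbit of 7 under x↦44x: [7, 34, 126, 64, 76, 56, 135]… (length divides ord_137(44)).
Cycle lengths of π_44 on ℤ/137ℤ: [68, 68, 1]; 3 cycles in total.
137 − 3 = 134 transpositions; sign(π) = (−1)^134 = +1.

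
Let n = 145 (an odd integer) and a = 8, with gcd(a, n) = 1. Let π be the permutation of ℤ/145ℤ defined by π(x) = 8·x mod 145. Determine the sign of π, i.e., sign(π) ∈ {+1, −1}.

Start at x=32: 32 → 111 → 18 → 144 → 137 → 81 → 68 → … (one orbit).
Cycle lengths of π_8 on ℤ/145ℤ: [28, 28, 28, 28, 28, 4, 1]; 7 cycles in total.
7 cycles on 145: each ℓ→(−1)^(ℓ−1), product (−1)^138 = +1.

+1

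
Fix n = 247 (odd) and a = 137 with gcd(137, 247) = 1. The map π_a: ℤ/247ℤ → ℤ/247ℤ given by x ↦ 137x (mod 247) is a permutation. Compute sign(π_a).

-1

Orbit of 244 under x↦137x: [244, 83, 9, 245, 220, 6, 81]… (length divides ord_247(137)).
π_137 has 10 disjoint cycles with lengths [36, 36, 36, 36, 36, 36, 12, 9, 9, 1] on {0,…,246}.
247 − 10 = 237 transpositions; sign(π) = (−1)^237 = -1.
Zolotarev: (137|247) = -1, matching the cycle-count sign.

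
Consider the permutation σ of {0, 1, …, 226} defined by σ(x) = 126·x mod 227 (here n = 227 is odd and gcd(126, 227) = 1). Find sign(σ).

Trace 38: π^k(38) = [38, 21, 149, 160, 184, 30, 148] for k=0..6.
2 cycles of lengths [226, 1].
sign(π) = (−1)^{n − #cycles} = (−1)^{227−2} = (−1)^225 = -1.

-1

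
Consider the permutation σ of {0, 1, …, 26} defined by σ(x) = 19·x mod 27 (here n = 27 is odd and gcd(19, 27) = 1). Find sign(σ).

Trace 1: π^k(1) = [1, 19, 10] for k=0..2.
Cycle lengths of π_19 on ℤ/27ℤ: [3, 3, 3, 3, 3, 3, 1, 1, 1, 1, 1, 1, 1, 1, 1]; 15 cycles in total.
15 cycles on 27: each ℓ→(−1)^(ℓ−1), product (−1)^12 = +1.
Check: (19/27) = +1 by Zolotarev.

+1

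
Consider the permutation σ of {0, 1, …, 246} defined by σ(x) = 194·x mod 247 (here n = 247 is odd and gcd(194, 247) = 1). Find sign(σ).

+1

Orbit of 235 under x↦194x: [235, 142, 131, 220, 196, 233, 1]… (length divides ord_247(194)).
Cycle type of π: 18×12 + 9×2 + 2×6 + 1; total 21 cycles.
Σ(ℓ_i−1) = 247−21 = 226; sign = (−1)^226 = +1.
Via Zolotarev, sign(π_{194}) = (194|247) = +1.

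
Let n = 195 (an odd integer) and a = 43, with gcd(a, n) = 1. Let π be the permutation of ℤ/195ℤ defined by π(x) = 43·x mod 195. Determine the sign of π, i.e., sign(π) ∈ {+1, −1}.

Trace 43: π^k(43) = [43, 94, 142, 61, 88, 79, 82] for k=0..6.
Decompose π into cycles: lengths [12, 12, 12, 12, 12, 12, 12, 12, 12, 12, 12, 12, 6, 6, 6, 6, 6, 6, 4, 4, 4, 1, 1, 1] (24 cycles, including the fixed point 0).
24 cycles on 195: each ℓ→(−1)^(ℓ−1), product (−1)^171 = -1.
Check: (43/195) = -1 by Zolotarev.

-1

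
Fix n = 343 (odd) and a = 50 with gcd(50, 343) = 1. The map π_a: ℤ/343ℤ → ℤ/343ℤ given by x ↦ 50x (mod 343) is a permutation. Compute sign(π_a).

+1

Orbit of 99 under x↦50x: [99, 148, 197, 246, 295, 1, 50]… (length divides ord_343(50)).
Cycle lengths of π_50 on ℤ/343ℤ: [7, 7, 7, 7, 7, 7, 7, 7, 7, 7, 7, 7, 7, 7, 7, 7, 7, 7, 7, 7, 7, 7, 7, 7, 7, 7, 7, 7, 7, 7, 7, 7, 7, 7, 7, 7, 7, 7, 7, 7, 7, 7, 1, 1, 1, 1, 1, 1, 1, 1, 1, 1, 1, 1, 1, 1, 1, 1, 1, 1, 1, 1, 1, 1, 1, 1, 1, 1, 1, 1, 1, 1, 1, 1, 1, 1, 1, 1, 1, 1, 1, 1, 1, 1, 1, 1, 1, 1, 1, 1, 1]; 91 cycles in total.
sign(π) = (−1)^{n − #cycles} = (−1)^{343−91} = (−1)^252 = +1.
Zolotarev: (50|343) = +1, matching the cycle-count sign.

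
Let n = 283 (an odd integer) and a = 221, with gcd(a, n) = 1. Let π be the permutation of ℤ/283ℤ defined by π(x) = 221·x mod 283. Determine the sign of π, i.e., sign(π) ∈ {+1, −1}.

Orbit of 38 under x↦221x: [38, 191, 44, 102, 185, 133, 244]… (length divides ord_283(221)).
Decompose π into cycles: lengths [282, 1] (2 cycles, including the fixed point 0).
n − c = 283 − 2 = 281; sign = (−1)^281 = -1.
Check: (221/283) = -1 by Zolotarev.

-1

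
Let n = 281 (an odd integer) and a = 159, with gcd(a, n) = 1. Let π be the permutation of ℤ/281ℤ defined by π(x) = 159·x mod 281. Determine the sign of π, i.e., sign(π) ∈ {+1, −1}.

-1

Orbit of 178 under x↦159x: [178, 202, 84, 149, 87, 64, 60]… (length divides ord_281(159)).
Decompose π into cycles: lengths [280, 1] (2 cycles, including the fixed point 0).
281 − 2 = 279 transpositions; sign(π) = (−1)^279 = -1.
Zolotarev: (159|281) = -1, matching the cycle-count sign.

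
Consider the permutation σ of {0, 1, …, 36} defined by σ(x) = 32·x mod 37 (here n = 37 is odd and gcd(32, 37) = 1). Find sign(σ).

Start at x=26: 26 → 18 → 21 → 6 → 7 → 2 → 27 → … (one orbit).
Decompose π into cycles: lengths [36, 1] (2 cycles, including the fixed point 0).
With 2 cycles on 37 points, sign = (−1)^{37−2} = -1.

-1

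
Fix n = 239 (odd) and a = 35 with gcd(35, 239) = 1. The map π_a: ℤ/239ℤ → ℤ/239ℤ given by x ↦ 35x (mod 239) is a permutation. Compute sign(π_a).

Trace 95: π^k(95) = [95, 218, 221, 87, 177, 220, 52] for k=0..6.
Decompose π into cycles: lengths [238, 1] (2 cycles, including the fixed point 0).
2 cycles on 239: each ℓ→(−1)^(ℓ−1), product (−1)^237 = -1.
Zolotarev: (35|239) = -1, matching the cycle-count sign.

-1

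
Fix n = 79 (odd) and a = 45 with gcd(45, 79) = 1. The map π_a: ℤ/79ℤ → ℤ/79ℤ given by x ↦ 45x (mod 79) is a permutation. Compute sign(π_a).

Trace 42: π^k(42) = [42, 73, 46, 16, 9, 10, 55] for k=0..6.
π_45 has 3 disjoint cycles with lengths [39, 39, 1] on {0,…,78}.
3 cycles on 79: each ℓ→(−1)^(ℓ−1), product (−1)^76 = +1.

+1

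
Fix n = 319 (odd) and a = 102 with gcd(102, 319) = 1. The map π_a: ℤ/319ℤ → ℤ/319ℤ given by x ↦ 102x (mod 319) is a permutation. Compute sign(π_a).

Orbit of 70 under x↦102x: [70, 122, 3, 306, 269, 4, 89]… (length divides ord_319(102)).
Cycle type of π: 140×2 + 28 + 5×2 + 1; total 6 cycles.
319 − 6 = 313 transpositions; sign(π) = (−1)^313 = -1.

-1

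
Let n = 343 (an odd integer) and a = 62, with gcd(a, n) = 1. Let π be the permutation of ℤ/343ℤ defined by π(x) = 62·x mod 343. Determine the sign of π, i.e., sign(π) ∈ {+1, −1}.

-1

Orbit of 76 under x↦62x: [76, 253, 251, 127, 328, 99, 307]… (length divides ord_343(62)).
π_62 has 10 disjoint cycles with lengths [98, 98, 98, 14, 14, 14, 2, 2, 2, 1] on {0,…,342}.
343 − 10 = 333 transpositions; sign(π) = (−1)^333 = -1.
Check: (62/343) = -1 by Zolotarev.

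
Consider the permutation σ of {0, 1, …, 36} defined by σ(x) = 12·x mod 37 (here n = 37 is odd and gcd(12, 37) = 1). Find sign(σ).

Orbit of 33 under x↦12x: [33, 26, 16, 7, 10, 9, 34]… (length divides ord_37(12)).
5 cycles of lengths [9, 9, 9, 9, 1].
Σ(ℓ_i−1) = 37−5 = 32; sign = (−1)^32 = +1.

+1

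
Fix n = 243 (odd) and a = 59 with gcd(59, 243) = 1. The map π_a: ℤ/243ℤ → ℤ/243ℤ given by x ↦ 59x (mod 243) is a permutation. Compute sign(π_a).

Trace 23: π^k(23) = [23, 142, 116, 40, 173, 1, 59] for k=0..6.
Decompose π into cycles: lengths [162, 54, 18, 6, 2, 1] (6 cycles, including the fixed point 0).
243 − 6 = 237 transpositions; sign(π) = (−1)^237 = -1.

-1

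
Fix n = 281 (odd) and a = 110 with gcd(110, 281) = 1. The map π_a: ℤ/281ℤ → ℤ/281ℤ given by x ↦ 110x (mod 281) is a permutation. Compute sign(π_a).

Start at x=211: 211 → 168 → 215 → 46 → 2 → 220 → 34 → … (one orbit).
Cycle lengths of π_110 on ℤ/281ℤ: [280, 1]; 2 cycles in total.
sign(π) = (−1)^{n − #cycles} = (−1)^{281−2} = (−1)^279 = -1.

-1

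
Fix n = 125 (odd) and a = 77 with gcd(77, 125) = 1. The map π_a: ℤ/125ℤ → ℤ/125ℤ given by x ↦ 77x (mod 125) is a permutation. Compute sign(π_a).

Trace 99: π^k(99) = [99, 123, 96, 17, 59, 43, 61] for k=0..6.
The orbit structure of x ↦ 77x mod 125: 4 orbits of sizes [100, 20, 4, 1].
4 cycles on 125: each ℓ→(−1)^(ℓ−1), product (−1)^121 = -1.

-1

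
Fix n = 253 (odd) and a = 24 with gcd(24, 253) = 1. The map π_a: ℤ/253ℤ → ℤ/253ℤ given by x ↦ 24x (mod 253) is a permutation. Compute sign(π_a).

Orbit of 185 under x↦24x: [185, 139, 47, 116, 1, 24, 70]… (length divides ord_253(24)).
π_24 has 46 disjoint cycles with lengths [10, 10, 10, 10, 10, 10, 10, 10, 10, 10, 10, 10, 10, 10, 10, 10, 10, 10, 10, 10, 10, 10, 10, 1, 1, 1, 1, 1, 1, 1, 1, 1, 1, 1, 1, 1, 1, 1, 1, 1, 1, 1, 1, 1, 1, 1] on {0,…,252}.
Σ(ℓ_i−1) = 253−46 = 207; sign = (−1)^207 = -1.
Zolotarev: (24|253) = -1, matching the cycle-count sign.

-1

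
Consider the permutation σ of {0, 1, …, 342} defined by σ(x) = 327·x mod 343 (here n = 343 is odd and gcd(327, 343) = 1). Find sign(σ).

-1

Trace 5: π^k(5) = [5, 263, 251, 100, 115, 218, 285] for k=0..6.
Decompose π into cycles: lengths [294, 42, 6, 1] (4 cycles, including the fixed point 0).
n − c = 343 − 4 = 339; sign = (−1)^339 = -1.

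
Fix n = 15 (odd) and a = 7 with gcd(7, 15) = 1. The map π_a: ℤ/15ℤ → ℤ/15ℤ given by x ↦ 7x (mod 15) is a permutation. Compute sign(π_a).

Trace 13: π^k(13) = [13, 1, 7, 4] for k=0..3.
Cycle lengths of π_7 on ℤ/15ℤ: [4, 4, 4, 1, 1, 1]; 6 cycles in total.
sign(π) = (−1)^{n − #cycles} = (−1)^{15−6} = (−1)^9 = -1.
Via Zolotarev, sign(π_{7}) = (7|15) = -1.

-1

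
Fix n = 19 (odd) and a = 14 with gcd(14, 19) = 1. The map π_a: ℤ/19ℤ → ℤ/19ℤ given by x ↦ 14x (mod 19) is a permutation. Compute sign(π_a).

-1

Start at x=7: 7 → 3 → 4 → 18 → 5 → 13 → 11 → … (one orbit).
π_14 has 2 disjoint cycles with lengths [18, 1] on {0,…,18}.
With 2 cycles on 19 points, sign = (−1)^{19−2} = -1.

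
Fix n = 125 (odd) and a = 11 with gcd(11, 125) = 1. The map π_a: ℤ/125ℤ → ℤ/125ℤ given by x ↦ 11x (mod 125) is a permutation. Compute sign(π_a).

+1

Trace 101: π^k(101) = [101, 111, 96, 56, 116, 26, 36] for k=0..6.
13 cycles of lengths [25, 25, 25, 25, 5, 5, 5, 5, 1, 1, 1, 1, 1].
125 − 13 = 112 transpositions; sign(π) = (−1)^112 = +1.
(11|125)_J = +1 (Zolotarev's lemma cross-check).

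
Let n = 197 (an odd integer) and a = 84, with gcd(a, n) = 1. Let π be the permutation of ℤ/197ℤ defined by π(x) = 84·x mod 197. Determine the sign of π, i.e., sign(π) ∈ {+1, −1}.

-1

Orbit of 113 under x↦84x: [113, 36, 69, 83, 77, 164, 183]… (length divides ord_197(84)).
Cycle lengths of π_84 on ℤ/197ℤ: [28, 28, 28, 28, 28, 28, 28, 1]; 8 cycles in total.
Σ(ℓ_i−1) = 197−8 = 189; sign = (−1)^189 = -1.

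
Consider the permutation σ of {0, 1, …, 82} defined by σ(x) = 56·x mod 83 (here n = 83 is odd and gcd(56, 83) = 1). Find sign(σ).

-1

Trace 17: π^k(17) = [17, 39, 26, 45, 30, 20, 41] for k=0..6.
Decompose π into cycles: lengths [82, 1] (2 cycles, including the fixed point 0).
n − c = 83 − 2 = 81; sign = (−1)^81 = -1.
Check: (56/83) = -1 by Zolotarev.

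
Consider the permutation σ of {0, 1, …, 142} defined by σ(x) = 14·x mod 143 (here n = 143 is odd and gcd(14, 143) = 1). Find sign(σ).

Start at x=1: 1 → 14 → 53 → 27 → 92 → 1 (one orbit).
The orbit structure of x ↦ 14x mod 143: 39 orbits of sizes [5, 5, 5, 5, 5, 5, 5, 5, 5, 5, 5, 5, 5, 5, 5, 5, 5, 5, 5, 5, 5, 5, 5, 5, 5, 5, 1, 1, 1, 1, 1, 1, 1, 1, 1, 1, 1, 1, 1].
With 39 cycles on 143 points, sign = (−1)^{143−39} = +1.
Via Zolotarev, sign(π_{14}) = (14|143) = +1.

+1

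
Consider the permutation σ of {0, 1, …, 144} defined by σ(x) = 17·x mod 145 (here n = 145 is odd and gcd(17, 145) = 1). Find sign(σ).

Trace 144: π^k(144) = [144, 128, 1, 17] for k=0..3.
The orbit structure of x ↦ 17x mod 145: 37 orbits of sizes [4, 4, 4, 4, 4, 4, 4, 4, 4, 4, 4, 4, 4, 4, 4, 4, 4, 4, 4, 4, 4, 4, 4, 4, 4, 4, 4, 4, 4, 4, 4, 4, 4, 4, 4, 4, 1].
37 cycles on 145: each ℓ→(−1)^(ℓ−1), product (−1)^108 = +1.

+1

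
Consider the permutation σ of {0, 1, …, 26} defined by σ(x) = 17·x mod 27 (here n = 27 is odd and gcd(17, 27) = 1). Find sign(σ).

-1

Start at x=19: 19 → 26 → 10 → 8 → 1 → 17 → 19 (one orbit).
Decompose π into cycles: lengths [6, 6, 6, 2, 2, 2, 2, 1] (8 cycles, including the fixed point 0).
sign(π) = (−1)^{n − #cycles} = (−1)^{27−8} = (−1)^19 = -1.
Check: (17/27) = -1 by Zolotarev.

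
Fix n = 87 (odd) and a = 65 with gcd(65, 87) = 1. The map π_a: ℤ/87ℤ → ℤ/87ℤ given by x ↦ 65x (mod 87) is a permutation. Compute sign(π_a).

Start at x=59: 59 → 7 → 20 → 82 → 23 → 16 → 83 → … (one orbit).
The orbit structure of x ↦ 65x mod 87: 10 orbits of sizes [14, 14, 14, 14, 7, 7, 7, 7, 2, 1].
With 10 cycles on 87 points, sign = (−1)^{87−10} = -1.
The Jacobi symbol (65|87) = -1 (Zolotarev) agrees.

-1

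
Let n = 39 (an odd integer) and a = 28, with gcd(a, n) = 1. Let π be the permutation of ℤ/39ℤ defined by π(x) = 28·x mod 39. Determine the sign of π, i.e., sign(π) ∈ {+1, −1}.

Orbit of 1 under x↦28x: [1, 28, 4, 34, 16, 19, 25]… (length divides ord_39(28)).
Decompose π into cycles: lengths [12, 12, 12, 1, 1, 1] (6 cycles, including the fixed point 0).
Σ(ℓ_i−1) = 39−6 = 33; sign = (−1)^33 = -1.
The Jacobi symbol (28|39) = -1 (Zolotarev) agrees.

-1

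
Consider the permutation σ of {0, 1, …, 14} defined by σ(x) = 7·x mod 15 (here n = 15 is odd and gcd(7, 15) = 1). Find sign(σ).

-1

Start at x=4: 4 → 13 → 1 → 7 → 4 (one orbit).
Cycle type of π: 4×3 + 1×3; total 6 cycles.
sign(π) = (−1)^{n − #cycles} = (−1)^{15−6} = (−1)^9 = -1.
Zolotarev: (7|15) = -1, matching the cycle-count sign.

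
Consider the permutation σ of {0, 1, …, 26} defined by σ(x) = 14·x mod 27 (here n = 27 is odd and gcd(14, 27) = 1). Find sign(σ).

-1

Orbit of 2 under x↦14x: [2, 1, 14, 7, 17, 22, 11]… (length divides ord_27(14)).
The orbit structure of x ↦ 14x mod 27: 4 orbits of sizes [18, 6, 2, 1].
sign(π) = (−1)^{n − #cycles} = (−1)^{27−4} = (−1)^23 = -1.
Zolotarev: (14|27) = -1, matching the cycle-count sign.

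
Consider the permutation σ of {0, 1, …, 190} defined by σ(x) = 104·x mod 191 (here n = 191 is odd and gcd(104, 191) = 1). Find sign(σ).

Trace 72: π^k(72) = [72, 39, 45, 96, 52, 60, 128] for k=0..6.
Cycle lengths of π_104 on ℤ/191ℤ: [95, 95, 1]; 3 cycles in total.
3 cycles on 191: each ℓ→(−1)^(ℓ−1), product (−1)^188 = +1.
(104|191)_J = +1 (Zolotarev's lemma cross-check).

+1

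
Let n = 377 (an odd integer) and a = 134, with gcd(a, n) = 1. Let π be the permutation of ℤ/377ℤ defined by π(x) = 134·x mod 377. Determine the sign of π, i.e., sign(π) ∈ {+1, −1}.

-1

Start at x=352: 352 → 43 → 107 → 12 → 100 → 205 → 326 → … (one orbit).
The orbit structure of x ↦ 134x mod 377: 8 orbits of sizes [84, 84, 84, 84, 28, 6, 6, 1].
With 8 cycles on 377 points, sign = (−1)^{377−8} = -1.
Check: (134/377) = -1 by Zolotarev.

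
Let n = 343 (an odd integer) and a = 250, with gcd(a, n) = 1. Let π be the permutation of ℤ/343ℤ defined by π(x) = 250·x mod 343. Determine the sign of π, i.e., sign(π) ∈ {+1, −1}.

Trace 270: π^k(270) = [270, 272, 86, 234, 190, 166, 340] for k=0..6.
π_250 has 4 disjoint cycles with lengths [294, 42, 6, 1] on {0,…,342}.
343 − 4 = 339 transpositions; sign(π) = (−1)^339 = -1.
The Jacobi symbol (250|343) = -1 (Zolotarev) agrees.

-1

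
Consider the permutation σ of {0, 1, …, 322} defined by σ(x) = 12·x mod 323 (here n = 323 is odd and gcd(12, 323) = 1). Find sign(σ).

+1

Orbit of 122 under x↦12x: [122, 172, 126, 220, 56, 26, 312]… (length divides ord_323(12)).
11 cycles of lengths [48, 48, 48, 48, 48, 48, 16, 6, 6, 6, 1].
sign(π) = (−1)^{n − #cycles} = (−1)^{323−11} = (−1)^312 = +1.
(12|323)_J = +1 (Zolotarev's lemma cross-check).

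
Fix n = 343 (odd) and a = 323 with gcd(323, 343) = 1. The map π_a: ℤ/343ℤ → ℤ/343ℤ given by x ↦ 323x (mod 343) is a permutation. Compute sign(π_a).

+1

Trace 302: π^k(302) = [302, 134, 64, 92, 218, 99, 78] for k=0..6.
The orbit structure of x ↦ 323x mod 343: 19 orbits of sizes [49, 49, 49, 49, 49, 49, 7, 7, 7, 7, 7, 7, 1, 1, 1, 1, 1, 1, 1].
Σ(ℓ_i−1) = 343−19 = 324; sign = (−1)^324 = +1.
Zolotarev: (323|343) = +1, matching the cycle-count sign.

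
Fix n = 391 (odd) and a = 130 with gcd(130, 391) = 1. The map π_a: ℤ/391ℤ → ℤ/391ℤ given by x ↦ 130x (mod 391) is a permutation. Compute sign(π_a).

+1

Trace 242: π^k(242) = [242, 180, 331, 20, 254, 176, 202] for k=0..6.
5 cycles of lengths [176, 176, 22, 16, 1].
With 5 cycles on 391 points, sign = (−1)^{391−5} = +1.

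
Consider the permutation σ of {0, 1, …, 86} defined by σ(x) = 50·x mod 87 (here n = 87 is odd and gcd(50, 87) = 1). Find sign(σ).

+1

Orbit of 44 under x↦50x: [44, 25, 32, 34, 47, 1, 50]… (length divides ord_87(50)).
5 cycles of lengths [28, 28, 28, 2, 1].
n − c = 87 − 5 = 82; sign = (−1)^82 = +1.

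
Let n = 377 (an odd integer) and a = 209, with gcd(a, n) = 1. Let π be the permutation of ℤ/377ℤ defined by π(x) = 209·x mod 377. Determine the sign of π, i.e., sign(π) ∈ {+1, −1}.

+1

Start at x=196: 196 → 248 → 183 → 170 → 92 → 1 → 209 → … (one orbit).
Cycle lengths of π_209 on ℤ/377ℤ: [14, 14, 14, 14, 14, 14, 14, 14, 14, 14, 14, 14, 14, 14, 14, 14, 14, 14, 14, 14, 14, 14, 14, 14, 14, 14, 1, 1, 1, 1, 1, 1, 1, 1, 1, 1, 1, 1, 1]; 39 cycles in total.
377 − 39 = 338 transpositions; sign(π) = (−1)^338 = +1.
Zolotarev: (209|377) = +1, matching the cycle-count sign.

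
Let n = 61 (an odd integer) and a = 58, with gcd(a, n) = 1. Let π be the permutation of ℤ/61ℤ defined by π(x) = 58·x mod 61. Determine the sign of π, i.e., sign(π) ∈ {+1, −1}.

+1

Orbit of 20 under x↦58x: [20, 1, 58, 9, 34]… (length divides ord_61(58)).
13 cycles of lengths [5, 5, 5, 5, 5, 5, 5, 5, 5, 5, 5, 5, 1].
sign(π) = (−1)^{n − #cycles} = (−1)^{61−13} = (−1)^48 = +1.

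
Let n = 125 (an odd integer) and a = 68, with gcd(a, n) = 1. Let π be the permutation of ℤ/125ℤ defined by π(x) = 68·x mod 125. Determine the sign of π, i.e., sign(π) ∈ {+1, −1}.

Orbit of 57 under x↦68x: [57, 1, 68, 124]… (length divides ord_125(68)).
Decompose π into cycles: lengths [4, 4, 4, 4, 4, 4, 4, 4, 4, 4, 4, 4, 4, 4, 4, 4, 4, 4, 4, 4, 4, 4, 4, 4, 4, 4, 4, 4, 4, 4, 4, 1] (32 cycles, including the fixed point 0).
Σ(ℓ_i−1) = 125−32 = 93; sign = (−1)^93 = -1.

-1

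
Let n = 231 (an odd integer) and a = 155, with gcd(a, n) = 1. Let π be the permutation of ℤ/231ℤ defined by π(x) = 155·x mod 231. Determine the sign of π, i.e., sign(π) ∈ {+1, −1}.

Orbit of 155 under x↦155x: [155, 1]… (length divides ord_231(155)).
Decompose π into cycles: lengths [2, 2, 2, 2, 2, 2, 2, 2, 2, 2, 2, 2, 2, 2, 2, 2, 2, 2, 2, 2, 2, 2, 2, 2, 2, 2, 2, 2, 2, 2, 2, 2, 2, 2, 2, 2, 2, 2, 2, 2, 2, 2, 2, 2, 2, 2, 2, 2, 2, 2, 2, 2, 2, 2, 2, 2, 2, 2, 2, 2, 2, 2, 2, 2, 2, 2, 2, 2, 2, 2, 2, 2, 2, 2, 2, 2, 2, 1, 1, 1, 1, 1, 1, 1, 1, 1, 1, 1, 1, 1, 1, 1, 1, 1, 1, 1, 1, 1, 1, 1, 1, 1, 1, 1, 1, 1, 1, 1, 1, 1, 1, 1, 1, 1, 1, 1, 1, 1, 1, 1, 1, 1, 1, 1, 1, 1, 1, 1, 1, 1, 1, 1, 1, 1, 1, 1, 1, 1, 1, 1, 1, 1, 1, 1, 1, 1, 1, 1, 1, 1, 1, 1, 1, 1] (154 cycles, including the fixed point 0).
With 154 cycles on 231 points, sign = (−1)^{231−154} = -1.

-1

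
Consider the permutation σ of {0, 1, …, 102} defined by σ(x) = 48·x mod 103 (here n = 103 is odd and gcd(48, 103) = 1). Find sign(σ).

-1

Orbit of 34 under x↦48x: [34, 87, 56, 10, 68, 71, 9]… (length divides ord_103(48)).
Cycle type of π: 102 + 1; total 2 cycles.
n − c = 103 − 2 = 101; sign = (−1)^101 = -1.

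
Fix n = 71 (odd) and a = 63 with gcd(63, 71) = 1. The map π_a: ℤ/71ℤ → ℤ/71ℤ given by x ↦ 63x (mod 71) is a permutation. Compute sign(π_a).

Orbit of 51 under x↦63x: [51, 18, 69, 16, 14, 30, 44]… (length divides ord_71(63)).
The orbit structure of x ↦ 63x mod 71: 2 orbits of sizes [70, 1].
71 − 2 = 69 transpositions; sign(π) = (−1)^69 = -1.

-1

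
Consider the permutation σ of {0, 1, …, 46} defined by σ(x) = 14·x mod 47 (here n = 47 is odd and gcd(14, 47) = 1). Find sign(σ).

Trace 8: π^k(8) = [8, 18, 17, 3, 42, 24, 7] for k=0..6.
3 cycles of lengths [23, 23, 1].
47 − 3 = 44 transpositions; sign(π) = (−1)^44 = +1.
Zolotarev: (14|47) = +1, matching the cycle-count sign.

+1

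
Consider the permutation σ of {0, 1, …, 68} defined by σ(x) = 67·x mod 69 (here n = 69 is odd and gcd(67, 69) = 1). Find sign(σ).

-1

Start at x=10: 10 → 49 → 40 → 58 → 22 → 25 → 19 → … (one orbit).
Decompose π into cycles: lengths [22, 22, 22, 1, 1, 1] (6 cycles, including the fixed point 0).
6 cycles on 69: each ℓ→(−1)^(ℓ−1), product (−1)^63 = -1.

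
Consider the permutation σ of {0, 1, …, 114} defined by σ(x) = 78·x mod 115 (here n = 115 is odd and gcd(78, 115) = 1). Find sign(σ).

Trace 3: π^k(3) = [3, 4, 82, 71, 18, 24, 32] for k=0..6.
6 cycles of lengths [44, 44, 11, 11, 4, 1].
sign(π) = (−1)^{n − #cycles} = (−1)^{115−6} = (−1)^109 = -1.

-1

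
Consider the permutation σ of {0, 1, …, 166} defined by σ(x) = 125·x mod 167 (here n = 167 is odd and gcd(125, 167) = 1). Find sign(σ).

-1

Start at x=137: 137 → 91 → 19 → 37 → 116 → 138 → 49 → … (one orbit).
Cycle type of π: 166 + 1; total 2 cycles.
n − c = 167 − 2 = 165; sign = (−1)^165 = -1.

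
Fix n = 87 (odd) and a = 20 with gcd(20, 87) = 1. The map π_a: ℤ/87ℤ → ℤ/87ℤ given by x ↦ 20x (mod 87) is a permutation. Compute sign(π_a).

-1

Start at x=52: 52 → 83 → 7 → 53 → 16 → 59 → 49 → … (one orbit).
Decompose π into cycles: lengths [14, 14, 14, 14, 7, 7, 7, 7, 2, 1] (10 cycles, including the fixed point 0).
With 10 cycles on 87 points, sign = (−1)^{87−10} = -1.
Via Zolotarev, sign(π_{20}) = (20|87) = -1.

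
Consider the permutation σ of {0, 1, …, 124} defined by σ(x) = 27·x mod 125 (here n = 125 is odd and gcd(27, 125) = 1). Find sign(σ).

Start at x=4: 4 → 108 → 41 → 107 → 14 → 3 → 81 → … (one orbit).
π_27 has 4 disjoint cycles with lengths [100, 20, 4, 1] on {0,…,124}.
4 cycles on 125: each ℓ→(−1)^(ℓ−1), product (−1)^121 = -1.
Via Zolotarev, sign(π_{27}) = (27|125) = -1.

-1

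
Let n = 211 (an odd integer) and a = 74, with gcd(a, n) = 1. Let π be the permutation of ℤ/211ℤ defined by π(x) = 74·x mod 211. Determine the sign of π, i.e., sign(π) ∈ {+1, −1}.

Trace 192: π^k(192) = [192, 71, 190, 134, 210, 137, 10] for k=0..6.
Cycle type of π: 30×7 + 1; total 8 cycles.
Σ(ℓ_i−1) = 211−8 = 203; sign = (−1)^203 = -1.
Via Zolotarev, sign(π_{74}) = (74|211) = -1.

-1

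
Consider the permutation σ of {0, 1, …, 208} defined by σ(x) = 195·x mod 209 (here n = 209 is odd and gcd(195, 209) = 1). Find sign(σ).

-1

Orbit of 178 under x↦195x: [178, 16, 194, 1, 195, 196, 182]… (length divides ord_209(195)).
Cycle type of π: 90×2 + 10 + 9×2 + 1; total 6 cycles.
n − c = 209 − 6 = 203; sign = (−1)^203 = -1.
(195|209)_J = -1 (Zolotarev's lemma cross-check).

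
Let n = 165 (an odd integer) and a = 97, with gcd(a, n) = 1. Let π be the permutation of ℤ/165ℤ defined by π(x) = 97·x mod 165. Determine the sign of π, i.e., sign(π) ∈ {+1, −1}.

-1

Start at x=16: 16 → 67 → 64 → 103 → 91 → 82 → 34 → … (one orbit).
Cycle lengths of π_97 on ℤ/165ℤ: [20, 20, 20, 20, 20, 20, 5, 5, 5, 5, 5, 5, 4, 4, 4, 1, 1, 1]; 18 cycles in total.
With 18 cycles on 165 points, sign = (−1)^{165−18} = -1.
(97|165)_J = -1 (Zolotarev's lemma cross-check).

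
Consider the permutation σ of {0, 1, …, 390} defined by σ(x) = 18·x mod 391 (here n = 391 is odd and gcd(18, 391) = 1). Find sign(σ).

+1

Start at x=154: 154 → 35 → 239 → 1 → 18 → 324 → 358 → … (one orbit).
Cycle lengths of π_18 on ℤ/391ℤ: [11, 11, 11, 11, 11, 11, 11, 11, 11, 11, 11, 11, 11, 11, 11, 11, 11, 11, 11, 11, 11, 11, 11, 11, 11, 11, 11, 11, 11, 11, 11, 11, 11, 11, 1, 1, 1, 1, 1, 1, 1, 1, 1, 1, 1, 1, 1, 1, 1, 1, 1]; 51 cycles in total.
Σ(ℓ_i−1) = 391−51 = 340; sign = (−1)^340 = +1.
Check: (18/391) = +1 by Zolotarev.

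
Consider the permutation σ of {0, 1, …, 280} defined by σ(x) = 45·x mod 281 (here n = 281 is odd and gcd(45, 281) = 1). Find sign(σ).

+1

Start at x=165: 165 → 119 → 16 → 158 → 85 → 172 → 153 → … (one orbit).
Cycle type of π: 70×4 + 1; total 5 cycles.
With 5 cycles on 281 points, sign = (−1)^{281−5} = +1.
Zolotarev: (45|281) = +1, matching the cycle-count sign.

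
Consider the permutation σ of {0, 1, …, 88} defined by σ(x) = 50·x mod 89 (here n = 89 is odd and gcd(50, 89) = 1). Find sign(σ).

Trace 50: π^k(50) = [50, 8, 44, 64, 85, 67, 57] for k=0..6.
Cycle lengths of π_50 on ℤ/89ℤ: [22, 22, 22, 22, 1]; 5 cycles in total.
n − c = 89 − 5 = 84; sign = (−1)^84 = +1.

+1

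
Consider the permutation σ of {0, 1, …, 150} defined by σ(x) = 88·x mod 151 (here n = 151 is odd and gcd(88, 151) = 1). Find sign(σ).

+1

Orbit of 85 under x↦88x: [85, 81, 31, 10, 125, 128, 90]… (length divides ord_151(88)).
Cycle lengths of π_88 on ℤ/151ℤ: [75, 75, 1]; 3 cycles in total.
Σ(ℓ_i−1) = 151−3 = 148; sign = (−1)^148 = +1.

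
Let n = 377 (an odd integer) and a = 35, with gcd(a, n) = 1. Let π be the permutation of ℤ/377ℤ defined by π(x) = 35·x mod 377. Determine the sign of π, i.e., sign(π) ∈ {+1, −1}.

Orbit of 120 under x↦35x: [120, 53, 347, 81, 196, 74, 328]… (length divides ord_377(35)).
Cycle type of π: 42×8 + 14×2 + 3×4 + 1; total 15 cycles.
Σ(ℓ_i−1) = 377−15 = 362; sign = (−1)^362 = +1.
(35|377)_J = +1 (Zolotarev's lemma cross-check).

+1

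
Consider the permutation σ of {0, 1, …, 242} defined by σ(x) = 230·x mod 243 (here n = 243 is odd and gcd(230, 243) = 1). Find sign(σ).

-1

Orbit of 176 under x↦230x: [176, 142, 98, 184, 38, 235, 104]… (length divides ord_243(230)).
The orbit structure of x ↦ 230x mod 243: 6 orbits of sizes [162, 54, 18, 6, 2, 1].
n − c = 243 − 6 = 237; sign = (−1)^237 = -1.
Zolotarev: (230|243) = -1, matching the cycle-count sign.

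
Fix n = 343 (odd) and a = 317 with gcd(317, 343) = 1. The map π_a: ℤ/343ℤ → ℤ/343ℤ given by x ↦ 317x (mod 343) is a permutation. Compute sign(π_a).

Start at x=65: 65 → 25 → 36 → 93 → 326 → 99 → 170 → … (one orbit).
7 cycles of lengths [147, 147, 21, 21, 3, 3, 1].
Σ(ℓ_i−1) = 343−7 = 336; sign = (−1)^336 = +1.
Zolotarev: (317|343) = +1, matching the cycle-count sign.

+1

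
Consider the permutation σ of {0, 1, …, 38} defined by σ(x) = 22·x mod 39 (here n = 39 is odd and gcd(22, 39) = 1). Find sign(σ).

Start at x=1: 1 → 22 → 16 → 1 (one orbit).
The orbit structure of x ↦ 22x mod 39: 15 orbits of sizes [3, 3, 3, 3, 3, 3, 3, 3, 3, 3, 3, 3, 1, 1, 1].
39 − 15 = 24 transpositions; sign(π) = (−1)^24 = +1.
(22|39)_J = +1 (Zolotarev's lemma cross-check).

+1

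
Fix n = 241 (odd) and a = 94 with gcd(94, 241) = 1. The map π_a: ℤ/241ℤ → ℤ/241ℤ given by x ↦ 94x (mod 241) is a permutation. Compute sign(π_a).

+1

Trace 87: π^k(87) = [87, 225, 183, 91, 119, 100, 1] for k=0..6.
Cycle type of π: 15×16 + 1; total 17 cycles.
17 cycles on 241: each ℓ→(−1)^(ℓ−1), product (−1)^224 = +1.
(94|241)_J = +1 (Zolotarev's lemma cross-check).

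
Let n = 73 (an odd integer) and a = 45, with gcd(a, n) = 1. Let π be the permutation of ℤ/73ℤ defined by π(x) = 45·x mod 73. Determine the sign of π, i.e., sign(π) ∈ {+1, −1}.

-1

Orbit of 57 under x↦45x: [57, 10, 12, 29, 64, 33, 25]… (length divides ord_73(45)).
The orbit structure of x ↦ 45x mod 73: 2 orbits of sizes [72, 1].
sign(π) = (−1)^{n − #cycles} = (−1)^{73−2} = (−1)^71 = -1.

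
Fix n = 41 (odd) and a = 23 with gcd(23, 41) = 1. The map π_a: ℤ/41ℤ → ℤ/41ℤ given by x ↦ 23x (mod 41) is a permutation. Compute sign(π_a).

+1

Trace 23: π^k(23) = [23, 37, 31, 16, 40, 18, 4] for k=0..6.
π_23 has 5 disjoint cycles with lengths [10, 10, 10, 10, 1] on {0,…,40}.
Σ(ℓ_i−1) = 41−5 = 36; sign = (−1)^36 = +1.
(23|41)_J = +1 (Zolotarev's lemma cross-check).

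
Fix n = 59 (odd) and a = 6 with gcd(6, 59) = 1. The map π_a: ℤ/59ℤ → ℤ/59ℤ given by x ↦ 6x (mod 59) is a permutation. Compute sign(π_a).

-1

Start at x=44: 44 → 28 → 50 → 5 → 30 → 3 → 18 → … (one orbit).
π_6 has 2 disjoint cycles with lengths [58, 1] on {0,…,58}.
59 − 2 = 57 transpositions; sign(π) = (−1)^57 = -1.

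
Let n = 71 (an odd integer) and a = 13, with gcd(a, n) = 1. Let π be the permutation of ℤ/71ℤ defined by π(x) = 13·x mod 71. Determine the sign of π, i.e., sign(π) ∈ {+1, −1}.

-1

Start at x=53: 53 → 50 → 11 → 1 → 13 → 27 → 67 → … (one orbit).
π_13 has 2 disjoint cycles with lengths [70, 1] on {0,…,70}.
71 − 2 = 69 transpositions; sign(π) = (−1)^69 = -1.
(13|71)_J = -1 (Zolotarev's lemma cross-check).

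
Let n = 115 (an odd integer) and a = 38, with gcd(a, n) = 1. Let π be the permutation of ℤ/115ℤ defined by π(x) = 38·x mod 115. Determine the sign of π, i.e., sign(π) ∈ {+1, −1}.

Orbit of 81 under x↦38x: [81, 88, 9, 112, 1, 38, 64]… (length divides ord_115(38)).
Cycle lengths of π_38 on ℤ/115ℤ: [44, 44, 22, 4, 1]; 5 cycles in total.
sign(π) = (−1)^{n − #cycles} = (−1)^{115−5} = (−1)^110 = +1.
Via Zolotarev, sign(π_{38}) = (38|115) = +1.

+1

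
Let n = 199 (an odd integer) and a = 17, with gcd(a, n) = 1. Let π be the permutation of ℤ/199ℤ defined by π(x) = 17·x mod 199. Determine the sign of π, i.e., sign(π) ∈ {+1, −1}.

Start at x=194: 194 → 114 → 147 → 111 → 96 → 40 → 83 → … (one orbit).
Decompose π into cycles: lengths [66, 66, 66, 1] (4 cycles, including the fixed point 0).
n − c = 199 − 4 = 195; sign = (−1)^195 = -1.
Via Zolotarev, sign(π_{17}) = (17|199) = -1.

-1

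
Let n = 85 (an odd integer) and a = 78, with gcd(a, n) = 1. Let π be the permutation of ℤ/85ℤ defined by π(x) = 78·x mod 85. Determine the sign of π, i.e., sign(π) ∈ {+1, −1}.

Orbit of 28 under x↦78x: [28, 59, 12, 1, 78, 49, 82]… (length divides ord_85(78)).
Decompose π into cycles: lengths [16, 16, 16, 16, 16, 4, 1] (7 cycles, including the fixed point 0).
sign(π) = (−1)^{n − #cycles} = (−1)^{85−7} = (−1)^78 = +1.
(78|85)_J = +1 (Zolotarev's lemma cross-check).

+1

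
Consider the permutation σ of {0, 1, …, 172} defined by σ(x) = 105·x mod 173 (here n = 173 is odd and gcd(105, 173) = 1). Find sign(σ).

Orbit of 48 under x↦105x: [48, 23, 166, 130, 156, 118, 107]… (length divides ord_173(105)).
2 cycles of lengths [172, 1].
2 cycles on 173: each ℓ→(−1)^(ℓ−1), product (−1)^171 = -1.

-1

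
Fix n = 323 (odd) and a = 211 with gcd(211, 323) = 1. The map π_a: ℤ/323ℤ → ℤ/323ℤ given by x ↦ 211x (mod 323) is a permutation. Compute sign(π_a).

Orbit of 97 under x↦211x: [97, 118, 27, 206, 184, 64, 261]… (length divides ord_323(211)).
5 cycles of lengths [144, 144, 18, 16, 1].
5 cycles on 323: each ℓ→(−1)^(ℓ−1), product (−1)^318 = +1.

+1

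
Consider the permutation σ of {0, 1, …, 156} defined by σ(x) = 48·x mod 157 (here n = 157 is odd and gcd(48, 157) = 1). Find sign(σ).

Trace 130: π^k(130) = [130, 117, 121, 156, 109, 51, 93] for k=0..6.
Cycle lengths of π_48 on ℤ/157ℤ: [78, 78, 1]; 3 cycles in total.
sign(π) = (−1)^{n − #cycles} = (−1)^{157−3} = (−1)^154 = +1.

+1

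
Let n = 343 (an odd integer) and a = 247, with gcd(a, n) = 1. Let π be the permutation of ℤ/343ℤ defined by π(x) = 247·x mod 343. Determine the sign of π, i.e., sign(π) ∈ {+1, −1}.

+1

Start at x=151: 151 → 253 → 65 → 277 → 162 → 226 → 256 → … (one orbit).
The orbit structure of x ↦ 247x mod 343: 7 orbits of sizes [147, 147, 21, 21, 3, 3, 1].
Σ(ℓ_i−1) = 343−7 = 336; sign = (−1)^336 = +1.
Check: (247/343) = +1 by Zolotarev.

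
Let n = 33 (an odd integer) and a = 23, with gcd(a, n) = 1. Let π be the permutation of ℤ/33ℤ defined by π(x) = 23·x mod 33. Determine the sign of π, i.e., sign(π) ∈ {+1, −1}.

Trace 1: π^k(1) = [1, 23] for k=0..1.
Decompose π into cycles: lengths [2, 2, 2, 2, 2, 2, 2, 2, 2, 2, 2, 1, 1, 1, 1, 1, 1, 1, 1, 1, 1, 1] (22 cycles, including the fixed point 0).
Σ(ℓ_i−1) = 33−22 = 11; sign = (−1)^11 = -1.
The Jacobi symbol (23|33) = -1 (Zolotarev) agrees.

-1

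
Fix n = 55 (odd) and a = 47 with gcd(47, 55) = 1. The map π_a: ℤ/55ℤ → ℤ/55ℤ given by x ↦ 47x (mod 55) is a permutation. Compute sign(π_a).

Start at x=34: 34 → 3 → 31 → 27 → 4 → 23 → 36 → … (one orbit).
Cycle lengths of π_47 on ℤ/55ℤ: [20, 20, 5, 5, 4, 1]; 6 cycles in total.
sign(π) = (−1)^{n − #cycles} = (−1)^{55−6} = (−1)^49 = -1.
The Jacobi symbol (47|55) = -1 (Zolotarev) agrees.

-1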